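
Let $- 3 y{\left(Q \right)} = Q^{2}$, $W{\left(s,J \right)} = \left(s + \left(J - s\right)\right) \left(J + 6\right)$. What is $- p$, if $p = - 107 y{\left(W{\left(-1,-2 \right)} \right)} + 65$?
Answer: $- \frac{7043}{3} \approx -2347.7$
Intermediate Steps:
$W{\left(s,J \right)} = J \left(6 + J\right)$
$y{\left(Q \right)} = - \frac{Q^{2}}{3}$
$p = \frac{7043}{3}$ ($p = - 107 \left(- \frac{\left(- 2 \left(6 - 2\right)\right)^{2}}{3}\right) + 65 = - 107 \left(- \frac{\left(\left(-2\right) 4\right)^{2}}{3}\right) + 65 = - 107 \left(- \frac{\left(-8\right)^{2}}{3}\right) + 65 = - 107 \left(\left(- \frac{1}{3}\right) 64\right) + 65 = \left(-107\right) \left(- \frac{64}{3}\right) + 65 = \frac{6848}{3} + 65 = \frac{7043}{3} \approx 2347.7$)
$- p = \left(-1\right) \frac{7043}{3} = - \frac{7043}{3}$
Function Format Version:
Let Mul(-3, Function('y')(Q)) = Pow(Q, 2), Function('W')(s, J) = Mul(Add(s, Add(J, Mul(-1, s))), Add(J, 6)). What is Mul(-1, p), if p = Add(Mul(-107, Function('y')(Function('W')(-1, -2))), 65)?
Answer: Rational(-7043, 3) ≈ -2347.7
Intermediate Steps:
Function('W')(s, J) = Mul(J, Add(6, J))
Function('y')(Q) = Mul(Rational(-1, 3), Pow(Q, 2))
p = Rational(7043, 3) (p = Add(Mul(-107, Mul(Rational(-1, 3), Pow(Mul(-2, Add(6, -2)), 2))), 65) = Add(Mul(-107, Mul(Rational(-1, 3), Pow(Mul(-2, 4), 2))), 65) = Add(Mul(-107, Mul(Rational(-1, 3), Pow(-8, 2))), 65) = Add(Mul(-107, Mul(Rational(-1, 3), 64)), 65) = Add(Mul(-107, Rational(-64, 3)), 65) = Add(Rational(6848, 3), 65) = Rational(7043, 3) ≈ 2347.7)
Mul(-1, p) = Mul(-1, Rational(7043, 3)) = Rational(-7043, 3)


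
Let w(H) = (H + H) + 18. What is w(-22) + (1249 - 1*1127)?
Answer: 96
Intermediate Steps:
w(H) = 18 + 2*H (w(H) = 2*H + 18 = 18 + 2*H)
w(-22) + (1249 - 1*1127) = (18 + 2*(-22)) + (1249 - 1*1127) = (18 - 44) + (1249 - 1127) = -26 + 122 = 96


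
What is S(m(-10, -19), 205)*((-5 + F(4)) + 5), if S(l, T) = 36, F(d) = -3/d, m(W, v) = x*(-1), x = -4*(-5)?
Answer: -27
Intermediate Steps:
x = 20
m(W, v) = -20 (m(W, v) = 20*(-1) = -20)
S(m(-10, -19), 205)*((-5 + F(4)) + 5) = 36*((-5 - 3/4) + 5) = 36*((-5 - 3*¼) + 5) = 36*((-5 - ¾) + 5) = 36*(-23/4 + 5) = 36*(-¾) = -27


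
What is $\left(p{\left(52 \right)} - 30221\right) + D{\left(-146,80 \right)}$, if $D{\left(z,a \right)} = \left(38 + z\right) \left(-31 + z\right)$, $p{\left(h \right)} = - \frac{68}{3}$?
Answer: $- \frac{33383}{3} \approx -11128.0$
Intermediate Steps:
$p{\left(h \right)} = - \frac{68}{3}$ ($p{\left(h \right)} = \left(-68\right) \frac{1}{3} = - \frac{68}{3}$)
$D{\left(z,a \right)} = \left(-31 + z\right) \left(38 + z\right)$
$\left(p{\left(52 \right)} - 30221\right) + D{\left(-146,80 \right)} = \left(- \frac{68}{3} - 30221\right) + \left(-1178 + \left(-146\right)^{2} + 7 \left(-146\right)\right) = - \frac{90731}{3} - -19116 = - \frac{90731}{3} + 19116 = - \frac{33383}{3}$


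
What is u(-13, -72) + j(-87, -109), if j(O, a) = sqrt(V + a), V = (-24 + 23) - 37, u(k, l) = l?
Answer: -72 + 7*I*sqrt(3) ≈ -72.0 + 12.124*I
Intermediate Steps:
V = -38 (V = -1 - 37 = -38)
j(O, a) = sqrt(-38 + a)
u(-13, -72) + j(-87, -109) = -72 + sqrt(-38 - 109) = -72 + sqrt(-147) = -72 + 7*I*sqrt(3)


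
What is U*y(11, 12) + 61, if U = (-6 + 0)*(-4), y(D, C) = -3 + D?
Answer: 253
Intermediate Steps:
U = 24 (U = -6*(-4) = 24)
U*y(11, 12) + 61 = 24*(-3 + 11) + 61 = 24*8 + 61 = 192 + 61 = 253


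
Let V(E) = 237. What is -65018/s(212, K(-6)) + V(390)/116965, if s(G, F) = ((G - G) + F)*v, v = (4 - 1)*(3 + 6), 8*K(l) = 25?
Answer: -12167696597/15790275 ≈ -770.58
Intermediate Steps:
K(l) = 25/8 (K(l) = (⅛)*25 = 25/8)
v = 27 (v = 3*9 = 27)
s(G, F) = 27*F (s(G, F) = ((G - G) + F)*27 = (0 + F)*27 = F*27 = 27*F)
-65018/s(212, K(-6)) + V(390)/116965 = -65018/(27*(25/8)) + 237/116965 = -65018/675/8 + 237*(1/116965) = -65018*8/675 + 237/116965 = -520144/675 + 237/116965 = -12167696597/15790275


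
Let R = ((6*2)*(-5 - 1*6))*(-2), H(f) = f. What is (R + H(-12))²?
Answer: 63504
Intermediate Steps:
R = 264 (R = (12*(-5 - 6))*(-2) = (12*(-11))*(-2) = -132*(-2) = 264)
(R + H(-12))² = (264 - 12)² = 252² = 63504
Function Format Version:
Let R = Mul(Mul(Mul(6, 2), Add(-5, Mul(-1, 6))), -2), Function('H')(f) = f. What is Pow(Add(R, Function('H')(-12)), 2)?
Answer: 63504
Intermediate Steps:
R = 264 (R = Mul(Mul(12, Add(-5, -6)), -2) = Mul(Mul(12, -11), -2) = Mul(-132, -2) = 264)
Pow(Add(R, Function('H')(-12)), 2) = Pow(Add(264, -12), 2) = Pow(252, 2) = 63504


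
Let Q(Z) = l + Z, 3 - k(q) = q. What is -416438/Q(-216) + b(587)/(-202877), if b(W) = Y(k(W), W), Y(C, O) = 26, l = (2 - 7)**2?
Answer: 84485687160/38749507 ≈ 2180.3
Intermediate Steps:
k(q) = 3 - q
l = 25 (l = (-5)**2 = 25)
Q(Z) = 25 + Z
b(W) = 26
-416438/Q(-216) + b(587)/(-202877) = -416438/(25 - 216) + 26/(-202877) = -416438/(-191) + 26*(-1/202877) = -416438*(-1/191) - 26/202877 = 416438/191 - 26/202877 = 84485687160/38749507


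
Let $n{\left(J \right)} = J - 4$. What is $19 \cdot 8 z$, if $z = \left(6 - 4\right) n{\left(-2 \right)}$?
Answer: $-1824$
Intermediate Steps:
$n{\left(J \right)} = -4 + J$ ($n{\left(J \right)} = J - 4 = -4 + J$)
$z = -12$ ($z = \left(6 - 4\right) \left(-4 - 2\right) = 2 \left(-6\right) = -12$)
$19 \cdot 8 z = 19 \cdot 8 \left(-12\right) = 152 \left(-12\right) = -1824$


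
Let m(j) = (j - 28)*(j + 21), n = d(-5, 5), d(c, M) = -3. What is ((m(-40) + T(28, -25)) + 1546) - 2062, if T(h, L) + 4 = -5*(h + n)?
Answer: 647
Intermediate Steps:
n = -3
T(h, L) = 11 - 5*h (T(h, L) = -4 - 5*(h - 3) = -4 - 5*(-3 + h) = -4 + (15 - 5*h) = 11 - 5*h)
m(j) = (-28 + j)*(21 + j)
((m(-40) + T(28, -25)) + 1546) - 2062 = (((-588 + (-40)² - 7*(-40)) + (11 - 5*28)) + 1546) - 2062 = (((-588 + 1600 + 280) + (11 - 140)) + 1546) - 2062 = ((1292 - 129) + 1546) - 2062 = (1163 + 1546) - 2062 = 2709 - 2062 = 647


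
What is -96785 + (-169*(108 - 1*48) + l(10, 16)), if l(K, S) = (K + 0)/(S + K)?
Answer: -1390020/13 ≈ -1.0692e+5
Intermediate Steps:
l(K, S) = K/(K + S)
-96785 + (-169*(108 - 1*48) + l(10, 16)) = -96785 + (-169*(108 - 1*48) + 10/(10 + 16)) = -96785 + (-169*(108 - 48) + 10/26) = -96785 + (-169*60 + 10*(1/26)) = -96785 + (-10140 + 5/13) = -96785 - 131815/13 = -1390020/13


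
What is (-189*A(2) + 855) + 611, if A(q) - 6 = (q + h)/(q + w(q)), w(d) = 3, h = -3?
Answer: 1849/5 ≈ 369.80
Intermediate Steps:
A(q) = 6 + (-3 + q)/(3 + q) (A(q) = 6 + (q - 3)/(q + 3) = 6 + (-3 + q)/(3 + q))
(-189*A(2) + 855) + 611 = (-189*(15 + 7*2)/(3 + 2) + 855) + 611 = (-189*(15 + 14)/5 + 855) + 611 = (-189*29/5 + 855) + 611 = (-5481/5 + 855) + 611 = -1206/5 + 611 = 1849/5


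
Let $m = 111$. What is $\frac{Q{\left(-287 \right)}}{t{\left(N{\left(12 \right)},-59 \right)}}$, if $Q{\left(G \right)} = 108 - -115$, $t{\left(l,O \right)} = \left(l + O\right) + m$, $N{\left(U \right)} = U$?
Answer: $\frac{223}{64} \approx 3.4844$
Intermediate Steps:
$t{\left(l,O \right)} = 111 + O + l$ ($t{\left(l,O \right)} = \left(l + O\right) + 111 = \left(O + l\right) + 111 = 111 + O + l$)
$Q{\left(G \right)} = 223$ ($Q{\left(G \right)} = 108 + 115 = 223$)
$\frac{Q{\left(-287 \right)}}{t{\left(N{\left(12 \right)},-59 \right)}} = \frac{223}{111 - 59 + 12} = \frac{223}{64}$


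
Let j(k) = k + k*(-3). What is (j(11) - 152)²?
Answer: 30276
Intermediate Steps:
j(k) = -2*k (j(k) = k - 3*k = -2*k)
(j(11) - 152)² = (-2*11 - 152)² = (-22 - 152)² = (-174)² = 30276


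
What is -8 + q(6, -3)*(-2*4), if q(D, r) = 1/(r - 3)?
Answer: -20/3 ≈ -6.6667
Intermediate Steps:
q(D, r) = 1/(-3 + r)
-8 + q(6, -3)*(-2*4) = -8 + (-2*4)/(-3 - 3) = -8 - 8/(-6) = -8 - ⅙*(-8) = -8 + 4/3 = -20/3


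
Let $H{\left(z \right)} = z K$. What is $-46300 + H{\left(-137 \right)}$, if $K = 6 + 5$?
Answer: $-47807$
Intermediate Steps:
$K = 11$
$H{\left(z \right)} = 11 z$ ($H{\left(z \right)} = z 11 = 11 z$)
$-46300 + H{\left(-137 \right)} = -46300 + 11 \left(-137\right) = -46300 - 1507 = -47807$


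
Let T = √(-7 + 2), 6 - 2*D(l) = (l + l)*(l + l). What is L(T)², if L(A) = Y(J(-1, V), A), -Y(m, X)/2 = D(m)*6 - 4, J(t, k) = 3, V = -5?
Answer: 35344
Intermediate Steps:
D(l) = 3 - 2*l² (D(l) = 3 - (l + l)*(l + l)/2 = 3 - 2*l*2*l/2 = 3 - 2*l²)
Y(m, X) = -28 + 24*m² (Y(m, X) = -2*((3 - 2*m²)*6 - 4) = -2*((18 - 12*m²) - 4) = -2*(14 - 12*m²) = -28 + 24*m²)
T = I*√5 (T = √(-5) = I*√5 ≈ 2.2361*I)
L(A) = 188 (L(A) = -28 + 24*3² = -28 + 24*9 = -28 + 216 = 188)
L(T)² = 188² = 35344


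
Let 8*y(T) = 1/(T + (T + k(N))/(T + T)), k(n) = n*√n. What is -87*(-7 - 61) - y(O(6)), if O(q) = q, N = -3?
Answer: 4016951/679 - I*√3/1358 ≈ 5916.0 - 0.0012754*I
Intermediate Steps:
k(n) = n^(3/2)
y(T) = 1/(8*(T + (T - 3*I*√3)/(2*T))) (y(T) = 1/(8*(T + (T + (-3)^(3/2))/(T + T))) = 1/(8*(T + (T - 3*I*√3)/((2*T)))) = 1/(8*(T + (T - 3*I*√3)*(1/(2*T)))) = 1/(8*(T + (T - 3*I*√3)/(2*T))))
-87*(-7 - 61) - y(O(6)) = -87*(-7 - 61) - 6/(4*(6 + 2*6² - 3*I*√3)) = -87*(-68) - 6/(4*(6 + 2*36 - 3*I*√3)) = 5916 - 6/(4*(6 + 72 - 3*I*√3)) = 5916 - 6/(4*(78 - 3*I*√3)) = 5916 - 3/(2*(78 - 3*I*√3))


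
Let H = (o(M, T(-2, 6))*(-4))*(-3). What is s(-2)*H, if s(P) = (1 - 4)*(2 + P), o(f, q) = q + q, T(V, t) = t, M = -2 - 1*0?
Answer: 0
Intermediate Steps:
M = -2 (M = -2 + 0 = -2)
o(f, q) = 2*q
H = 144 (H = ((2*6)*(-4))*(-3) = (12*(-4))*(-3) = -48*(-3) = 144)
s(P) = -6 - 3*P (s(P) = -3*(2 + P) = -6 - 3*P)
s(-2)*H = (-6 - 3*(-2))*144 = (-6 + 6)*144 = 0*144 = 0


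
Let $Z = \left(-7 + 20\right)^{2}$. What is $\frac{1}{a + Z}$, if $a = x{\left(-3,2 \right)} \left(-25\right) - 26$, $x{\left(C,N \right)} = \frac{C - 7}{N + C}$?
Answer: $- \frac{1}{107} \approx -0.0093458$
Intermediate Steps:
$Z = 169$ ($Z = 13^{2} = 169$)
$x{\left(C,N \right)} = \frac{-7 + C}{C + N}$
$a = -276$ ($a = \frac{-7 - 3}{-3 + 2} \left(-25\right) - 26 = \frac{1}{-1} \left(-10\right) \left(-25\right) - 26 = \left(-1\right) \left(-10\right) \left(-25\right) - 26 = 10 \left(-25\right) - 26 = -250 - 26 = -276$)
$\frac{1}{a + Z} = \frac{1}{-276 + 169} = \frac{1}{-107} = - \frac{1}{107}$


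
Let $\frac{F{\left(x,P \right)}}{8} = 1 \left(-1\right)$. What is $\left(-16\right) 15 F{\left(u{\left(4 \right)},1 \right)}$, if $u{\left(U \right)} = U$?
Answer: $1920$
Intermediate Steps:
$F{\left(x,P \right)} = -8$ ($F{\left(x,P \right)} = 8 \cdot 1 \left(-1\right) = 8 \left(-1\right) = -8$)
$\left(-16\right) 15 F{\left(u{\left(4 \right)},1 \right)} = \left(-16\right) 15 \left(-8\right) = \left(-240\right) \left(-8\right) = 1920$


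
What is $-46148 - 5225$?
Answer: $-51373$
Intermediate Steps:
$-46148 - 5225 = -51373$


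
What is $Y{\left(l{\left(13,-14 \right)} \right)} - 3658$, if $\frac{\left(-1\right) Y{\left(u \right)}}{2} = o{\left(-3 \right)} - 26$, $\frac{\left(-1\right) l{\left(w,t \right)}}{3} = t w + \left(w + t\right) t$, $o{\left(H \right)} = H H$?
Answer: $-3624$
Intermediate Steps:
$o{\left(H \right)} = H^{2}$
$l{\left(w,t \right)} = - 3 t w - 3 t \left(t + w\right)$ ($l{\left(w,t \right)} = - 3 \left(t w + \left(w + t\right) t\right) = - 3 \left(t w + \left(t + w\right) t\right) = - 3 \left(t w + t \left(t + w\right)\right) = - 3 t w - 3 t \left(t + w\right)$)
$Y{\left(u \right)} = 34$ ($Y{\left(u \right)} = - 2 \left(\left(-3\right)^{2} - 26\right) = - 2 \left(9 - 26\right) = \left(-2\right) \left(-17\right) = 34$)
$Y{\left(l{\left(13,-14 \right)} \right)} - 3658 = 34 - 3658 = -3624$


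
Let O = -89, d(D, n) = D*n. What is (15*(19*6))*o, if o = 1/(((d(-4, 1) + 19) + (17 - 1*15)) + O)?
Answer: -95/4 ≈ -23.750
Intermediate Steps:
o = -1/72 (o = 1/(((-4*1 + 19) + (17 - 1*15)) - 89) = 1/(((-4 + 19) + (17 - 15)) - 89) = 1/((15 + 2) - 89) = 1/(17 - 89) = 1/(-72) = -1/72 ≈ -0.013889)
(15*(19*6))*o = (15*(19*6))*(-1/72) = (15*114)*(-1/72) = 1710*(-1/72) = -95/4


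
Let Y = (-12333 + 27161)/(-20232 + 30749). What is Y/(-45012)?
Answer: -337/10758891 ≈ -3.1323e-5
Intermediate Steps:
Y = 14828/10517 ≈ 1.4099
Y/(-45012) = (14828/10517)/(-45012) = (14828/10517)*(-1/45012) = -337/10758891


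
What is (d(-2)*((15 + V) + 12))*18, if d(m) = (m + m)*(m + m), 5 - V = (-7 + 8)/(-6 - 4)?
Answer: 46224/5 ≈ 9244.8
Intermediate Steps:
V = 51/10 (V = 5 - (-7 + 8)/(-6 - 4) = 5 - 1/(-10) = 5 - (-1)/10 = 5 - 1*(-1/10) = 5 + 1/10 = 51/10 ≈ 5.1000)
d(m) = 4*m**2 (d(m) = (2*m)*(2*m) = 4*m**2)
(d(-2)*((15 + V) + 12))*18 = ((4*(-2)**2)*((15 + 51/10) + 12))*18 = ((4*4)*(201/10 + 12))*18 = (16*(321/10))*18 = (2568/5)*18 = 46224/5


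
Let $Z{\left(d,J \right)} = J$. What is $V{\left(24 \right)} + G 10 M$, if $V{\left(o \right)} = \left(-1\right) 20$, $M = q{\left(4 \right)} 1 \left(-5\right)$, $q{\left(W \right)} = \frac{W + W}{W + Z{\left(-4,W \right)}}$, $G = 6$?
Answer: $-320$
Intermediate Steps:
$q{\left(W \right)} = 1$ ($q{\left(W \right)} = \frac{W + W}{W + W} = \frac{2 W}{2 W} = 2 W \frac{1}{2 W} = 1$)
$M = -5$ ($M = 1 \cdot 1 \left(-5\right) = 1 \left(-5\right) = -5$)
$V{\left(o \right)} = -20$
$V{\left(24 \right)} + G 10 M = -20 + 6 \cdot 10 \left(-5\right) = -20 + 60 \left(-5\right) = -20 - 300 = -320$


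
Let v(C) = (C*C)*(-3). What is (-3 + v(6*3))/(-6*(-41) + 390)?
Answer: -325/212 ≈ -1.5330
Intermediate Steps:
v(C) = -3*C**2 (v(C) = C**2*(-3) = -3*C**2)
(-3 + v(6*3))/(-6*(-41) + 390) = (-3 - 3*(6*3)**2)/(-6*(-41) + 390) = (-3 - 3*18**2)/(246 + 390) = (-3 - 3*324)/636 = (-3 - 972)*(1/636) = -975*1/636 = -325/212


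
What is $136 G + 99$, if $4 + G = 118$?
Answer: $15603$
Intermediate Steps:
$G = 114$ ($G = -4 + 118 = 114$)
$136 G + 99 = 136 \cdot 114 + 99 = 15504 + 99 = 15603$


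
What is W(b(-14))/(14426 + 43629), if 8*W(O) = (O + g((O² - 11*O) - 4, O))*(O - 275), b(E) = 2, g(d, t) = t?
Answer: -273/116110 ≈ -0.0023512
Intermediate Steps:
W(O) = O*(-275 + O)/4 (W(O) = ((O + O)*(O - 275))/8 = ((2*O)*(-275 + O))/8 = (2*O*(-275 + O))/8 = O*(-275 + O)/4)
W(b(-14))/(14426 + 43629) = ((¼)*2*(-275 + 2))/(14426 + 43629) = ((¼)*2*(-273))/58055 = -273/2*1/58055 = -273/116110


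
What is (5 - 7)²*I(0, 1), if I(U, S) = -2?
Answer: -8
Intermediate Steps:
(5 - 7)²*I(0, 1) = (5 - 7)²*(-2) = (-2)²*(-2) = 4*(-2) = -8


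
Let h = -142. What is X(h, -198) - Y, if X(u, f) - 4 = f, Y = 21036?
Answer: -21230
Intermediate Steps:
X(u, f) = 4 + f
X(h, -198) - Y = (4 - 198) - 1*21036 = -194 - 21036 = -21230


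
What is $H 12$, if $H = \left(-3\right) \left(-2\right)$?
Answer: $72$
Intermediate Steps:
$H = 6$
$H 12 = 6 \cdot 12 = 72$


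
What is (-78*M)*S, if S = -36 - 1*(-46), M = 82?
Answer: -63960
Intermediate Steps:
S = 10 (S = -36 + 46 = 10)
(-78*M)*S = -78*82*10 = -6396*10 = -63960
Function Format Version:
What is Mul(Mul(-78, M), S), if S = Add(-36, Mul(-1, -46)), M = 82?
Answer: -63960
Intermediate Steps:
S = 10 (S = Add(-36, 46) = 10)
Mul(Mul(-78, M), S) = Mul(Mul(-78, 82), 10) = Mul(-6396, 10) = -63960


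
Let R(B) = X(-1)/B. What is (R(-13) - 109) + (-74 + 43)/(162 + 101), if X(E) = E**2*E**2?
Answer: -373337/3419 ≈ -109.19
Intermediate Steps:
X(E) = E**4
R(B) = 1/B (R(B) = (-1)**4/B = 1/B)
(R(-13) - 109) + (-74 + 43)/(162 + 101) = (1/(-13) - 109) + (-74 + 43)/(162 + 101) = (-1/13 - 109) - 31/263 = -1418/13 - 31*1/263 = -1418/13 - 31/263 = -373337/3419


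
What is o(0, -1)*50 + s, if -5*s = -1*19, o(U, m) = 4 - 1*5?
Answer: -231/5 ≈ -46.200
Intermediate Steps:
o(U, m) = -1 (o(U, m) = 4 - 5 = -1)
s = 19/5 (s = -(-1)*19/5 = -1/5*(-19) = 19/5 ≈ 3.8000)
o(0, -1)*50 + s = -1*50 + 19/5 = -50 + 19/5 = -231/5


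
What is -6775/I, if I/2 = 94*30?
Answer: -1355/1128 ≈ -1.2012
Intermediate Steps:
I = 5640 (I = 2*(94*30) = 2*2820 = 5640)
-6775/I = -6775/5640 = -6775*1/5640 = -1355/1128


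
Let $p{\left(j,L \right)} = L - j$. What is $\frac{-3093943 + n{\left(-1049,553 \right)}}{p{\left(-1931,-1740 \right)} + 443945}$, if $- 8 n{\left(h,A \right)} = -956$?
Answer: $- \frac{6187647}{888272} \approx -6.9659$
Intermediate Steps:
$n{\left(h,A \right)} = \frac{239}{2}$ ($n{\left(h,A \right)} = \left(- \frac{1}{8}\right) \left(-956\right) = \frac{239}{2}$)
$\frac{-3093943 + n{\left(-1049,553 \right)}}{p{\left(-1931,-1740 \right)} + 443945} = \frac{-3093943 + \frac{239}{2}}{\left(-1740 - -1931\right) + 443945} = - \frac{6187647}{2 \left(\left(-1740 + 1931\right) + 443945\right)} = - \frac{6187647}{2 \left(191 + 443945\right)} = - \frac{6187647}{2 \cdot 444136} = \left(- \frac{6187647}{2}\right) \frac{1}{444136} = - \frac{6187647}{888272}$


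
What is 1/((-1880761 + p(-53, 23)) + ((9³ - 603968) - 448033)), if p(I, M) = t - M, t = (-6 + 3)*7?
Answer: -1/2932077 ≈ -3.4106e-7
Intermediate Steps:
t = -21 (t = -3*7 = -21)
p(I, M) = -21 - M
1/((-1880761 + p(-53, 23)) + ((9³ - 603968) - 448033)) = 1/((-1880761 + (-21 - 1*23)) + ((9³ - 603968) - 448033)) = 1/((-1880761 + (-21 - 23)) + ((729 - 603968) - 448033)) = 1/((-1880761 - 44) + (-603239 - 448033)) = 1/(-1880805 - 1051272) = 1/(-2932077) = -1/2932077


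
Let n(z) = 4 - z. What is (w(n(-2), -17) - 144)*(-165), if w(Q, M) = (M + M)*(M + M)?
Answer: -166980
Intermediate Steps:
w(Q, M) = 4*M² (w(Q, M) = (2*M)*(2*M) = 4*M²)
(w(n(-2), -17) - 144)*(-165) = (4*(-17)² - 144)*(-165) = (4*289 - 144)*(-165) = (1156 - 144)*(-165) = 1012*(-165) = -166980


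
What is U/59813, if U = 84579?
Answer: 84579/59813 ≈ 1.4141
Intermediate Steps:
U/59813 = 84579/59813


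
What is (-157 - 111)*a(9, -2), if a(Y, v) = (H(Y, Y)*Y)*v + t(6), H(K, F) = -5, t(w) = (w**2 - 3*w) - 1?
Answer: -28676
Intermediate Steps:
t(w) = -1 + w**2 - 3*w
a(Y, v) = 17 - 5*Y*v (a(Y, v) = (-5*Y)*v + (-1 + 6**2 - 3*6) = -5*Y*v + (-1 + 36 - 18) = -5*Y*v + 17 = 17 - 5*Y*v)
(-157 - 111)*a(9, -2) = (-157 - 111)*(17 - 5*9*(-2)) = -268*(17 + 90) = -268*107 = -28676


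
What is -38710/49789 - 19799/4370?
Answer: -1154935111/217577930 ≈ -5.3081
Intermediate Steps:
-38710/49789 - 19799/4370 = -1154935111/217577930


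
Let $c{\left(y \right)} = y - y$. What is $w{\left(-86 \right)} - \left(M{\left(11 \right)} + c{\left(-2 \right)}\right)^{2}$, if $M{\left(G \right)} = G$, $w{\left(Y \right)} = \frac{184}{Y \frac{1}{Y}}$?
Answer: $63$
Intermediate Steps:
$w{\left(Y \right)} = 184$ ($w{\left(Y \right)} = \frac{184}{1} = 184 \cdot 1 = 184$)
$c{\left(y \right)} = 0$
$w{\left(-86 \right)} - \left(M{\left(11 \right)} + c{\left(-2 \right)}\right)^{2} = 184 - \left(11 + 0\right)^{2} = 184 - 11^{2} = 184 - 121 = 63$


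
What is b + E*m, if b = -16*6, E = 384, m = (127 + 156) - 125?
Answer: 60576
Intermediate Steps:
m = 158 (m = 283 - 125 = 158)
b = -96
b + E*m = -96 + 384*158 = -96 + 60672 = 60576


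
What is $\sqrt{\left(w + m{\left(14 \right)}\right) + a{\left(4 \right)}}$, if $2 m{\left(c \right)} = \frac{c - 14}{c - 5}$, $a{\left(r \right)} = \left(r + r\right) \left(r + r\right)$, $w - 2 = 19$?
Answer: $\sqrt{85} \approx 9.2195$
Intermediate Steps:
$w = 21$ ($w = 2 + 19 = 21$)
$a{\left(r \right)} = 4 r^{2}$ ($a{\left(r \right)} = 2 r 2 r = 4 r^{2}$)
$m{\left(c \right)} = \frac{-14 + c}{2 \left(-5 + c\right)}$ ($m{\left(c \right)} = \frac{\left(c - 14\right) \frac{1}{c - 5}}{2} = \frac{\left(-14 + c\right) \frac{1}{-5 + c}}{2} = \frac{\frac{1}{-5 + c} \left(-14 + c\right)}{2} = \frac{-14 + c}{2 \left(-5 + c\right)}$)
$\sqrt{\left(w + m{\left(14 \right)}\right) + a{\left(4 \right)}} = \sqrt{\left(21 + \frac{-14 + 14}{2 \left(-5 + 14\right)}\right) + 4 \cdot 4^{2}} = \sqrt{\left(21 + \frac{1}{2} \cdot \frac{1}{9} \cdot 0\right) + 4 \cdot 16} = \sqrt{\left(21 + \frac{1}{2} \cdot \frac{1}{9} \cdot 0\right) + 64} = \sqrt{\left(21 + 0\right) + 64} = \sqrt{21 + 64} = \sqrt{85}$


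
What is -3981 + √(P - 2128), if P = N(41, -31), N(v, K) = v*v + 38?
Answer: -3981 + I*√409 ≈ -3981.0 + 20.224*I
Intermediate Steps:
N(v, K) = 38 + v² (N(v, K) = v² + 38 = 38 + v²)
P = 1719 (P = 38 + 41² = 38 + 1681 = 1719)
-3981 + √(P - 2128) = -3981 + √(1719 - 2128) = -3981 + √(-409) = -3981 + I*√409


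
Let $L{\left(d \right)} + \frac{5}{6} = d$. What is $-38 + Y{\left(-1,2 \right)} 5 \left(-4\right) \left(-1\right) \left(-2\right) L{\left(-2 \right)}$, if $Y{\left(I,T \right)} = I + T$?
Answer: $\frac{226}{3} \approx 75.333$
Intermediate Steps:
$L{\left(d \right)} = - \frac{5}{6} + d$
$-38 + Y{\left(-1,2 \right)} 5 \left(-4\right) \left(-1\right) \left(-2\right) L{\left(-2 \right)} = -38 + \left(-1 + 2\right) 5 \left(-4\right) \left(-1\right) \left(-2\right) \left(- \frac{5}{6} - 2\right) = -38 + 1 \cdot 5 \left(-4\right) \left(-1\right) \left(-2\right) \left(- \frac{17}{6}\right) = -38 + 5 \left(-4\right) \left(-1\right) \left(-2\right) \left(- \frac{17}{6}\right) = -38 + \left(-20\right) \left(-1\right) \left(-2\right) \left(- \frac{17}{6}\right) = -38 + 20 \left(-2\right) \left(- \frac{17}{6}\right) = -38 - - \frac{340}{3} = -38 + \frac{340}{3} = \frac{226}{3}$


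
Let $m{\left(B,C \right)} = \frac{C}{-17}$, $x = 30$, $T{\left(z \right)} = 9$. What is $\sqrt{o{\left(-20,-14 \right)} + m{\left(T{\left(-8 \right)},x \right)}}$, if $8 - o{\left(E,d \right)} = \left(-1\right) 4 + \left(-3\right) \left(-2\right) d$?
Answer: $\frac{3 \sqrt{3026}}{17} \approx 9.7075$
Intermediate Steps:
$m{\left(B,C \right)} = - \frac{C}{17}$ ($m{\left(B,C \right)} = C \left(- \frac{1}{17}\right) = - \frac{C}{17}$)
$o{\left(E,d \right)} = 12 - 6 d$ ($o{\left(E,d \right)} = 8 - \left(\left(-1\right) 4 + \left(-3\right) \left(-2\right) d\right) = 8 - \left(-4 + 6 d\right) = 12 - 6 d$)
$\sqrt{o{\left(-20,-14 \right)} + m{\left(T{\left(-8 \right)},x \right)}} = \sqrt{\left(12 - -84\right) - \frac{30}{17}} = \sqrt{\left(12 + 84\right) - \frac{30}{17}} = \sqrt{96 - \frac{30}{17}} = \sqrt{\frac{1602}{17}} = \frac{3 \sqrt{3026}}{17}$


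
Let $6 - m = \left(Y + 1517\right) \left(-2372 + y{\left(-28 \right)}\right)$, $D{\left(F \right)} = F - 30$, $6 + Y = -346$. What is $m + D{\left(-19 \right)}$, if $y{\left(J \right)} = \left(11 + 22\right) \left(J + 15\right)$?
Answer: $3263122$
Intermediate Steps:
$Y = -352$ ($Y = -6 - 346 = -352$)
$D{\left(F \right)} = -30 + F$ ($D{\left(F \right)} = F - 30 = -30 + F$)
$y{\left(J \right)} = 495 + 33 J$ ($y{\left(J \right)} = 33 \left(15 + J\right) = 495 + 33 J$)
$m = 3263171$ ($m = 6 - \left(-352 + 1517\right) \left(-2372 + \left(495 + 33 \left(-28\right)\right)\right) = 6 - 1165 \left(-2372 + \left(495 - 924\right)\right) = 6 - 1165 \left(-2372 - 429\right) = 6 - 1165 \left(-2801\right) = 6 - -3263165 = 6 + 3263165 = 3263171$)
$m + D{\left(-19 \right)} = 3263171 - 49 = 3263122$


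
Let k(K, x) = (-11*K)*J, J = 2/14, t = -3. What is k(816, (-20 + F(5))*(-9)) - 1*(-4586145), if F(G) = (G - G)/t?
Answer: 32094039/7 ≈ 4.5849e+6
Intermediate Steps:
J = 1/7 (J = 2*(1/14) = 1/7 ≈ 0.14286)
F(G) = 0 (F(G) = (G - G)/(-3) = 0*(-1/3) = 0)
k(K, x) = -11*K/7 (k(K, x) = -11*K*(1/7) = -11*K/7)
k(816, (-20 + F(5))*(-9)) - 1*(-4586145) = -11/7*816 - 1*(-4586145) = -8976/7 + 4586145 = 32094039/7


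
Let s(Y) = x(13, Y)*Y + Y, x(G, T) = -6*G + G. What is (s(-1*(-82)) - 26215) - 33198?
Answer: -64661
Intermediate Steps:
x(G, T) = -5*G
s(Y) = -64*Y (s(Y) = (-5*13)*Y + Y = -65*Y + Y = -64*Y)
(s(-1*(-82)) - 26215) - 33198 = (-(-64)*(-82) - 26215) - 33198 = (-64*82 - 26215) - 33198 = (-5248 - 26215) - 33198 = -31463 - 33198 = -64661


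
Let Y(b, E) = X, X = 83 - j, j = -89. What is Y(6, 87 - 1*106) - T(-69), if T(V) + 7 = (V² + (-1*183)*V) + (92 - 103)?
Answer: -17198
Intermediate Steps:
X = 172 (X = 83 - 1*(-89) = 83 + 89 = 172)
Y(b, E) = 172
T(V) = -18 + V² - 183*V (T(V) = -7 + ((V² + (-1*183)*V) + (92 - 103)) = -7 + ((V² - 183*V) - 11) = -7 + (-11 + V² - 183*V) = -18 + V² - 183*V)
Y(6, 87 - 1*106) - T(-69) = 172 - (-18 + (-69)² - 183*(-69)) = 172 - (-18 + 4761 + 12627) = 172 - 1*17370 = 172 - 17370 = -17198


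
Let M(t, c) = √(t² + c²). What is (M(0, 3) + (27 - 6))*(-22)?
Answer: -528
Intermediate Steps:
M(t, c) = √(c² + t²)
(M(0, 3) + (27 - 6))*(-22) = (√(3² + 0²) + (27 - 6))*(-22) = (√(9 + 0) + 21)*(-22) = (√9 + 21)*(-22) = (3 + 21)*(-22) = 24*(-22) = -528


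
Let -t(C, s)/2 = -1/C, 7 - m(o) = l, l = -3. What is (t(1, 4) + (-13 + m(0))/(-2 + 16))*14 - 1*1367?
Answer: -1342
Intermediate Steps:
m(o) = 10 (m(o) = 7 - 1*(-3) = 7 + 3 = 10)
t(C, s) = 2/C (t(C, s) = -(-2)/C = 2/C)
(t(1, 4) + (-13 + m(0))/(-2 + 16))*14 - 1*1367 = (2/1 + (-13 + 10)/(-2 + 16))*14 - 1*1367 = (2*1 - 3/14)*14 - 1367 = (2 - 3*1/14)*14 - 1367 = (2 - 3/14)*14 - 1367 = (25/14)*14 - 1367 = 25 - 1367 = -1342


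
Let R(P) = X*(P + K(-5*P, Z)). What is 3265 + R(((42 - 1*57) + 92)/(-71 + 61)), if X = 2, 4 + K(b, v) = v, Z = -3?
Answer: 16178/5 ≈ 3235.6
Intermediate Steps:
K(b, v) = -4 + v
R(P) = -14 + 2*P (R(P) = 2*(P + (-4 - 3)) = 2*(P - 7) = 2*(-7 + P) = -14 + 2*P)
3265 + R(((42 - 1*57) + 92)/(-71 + 61)) = 3265 + (-14 + 2*(((42 - 1*57) + 92)/(-71 + 61))) = 3265 + (-14 + 2*(((42 - 57) + 92)/(-10))) = 3265 + (-14 + 2*((-15 + 92)*(-1/10))) = 3265 + (-14 + 2*(77*(-1/10))) = 3265 + (-14 + 2*(-77/10)) = 3265 + (-14 - 77/5) = 3265 - 147/5 = 16178/5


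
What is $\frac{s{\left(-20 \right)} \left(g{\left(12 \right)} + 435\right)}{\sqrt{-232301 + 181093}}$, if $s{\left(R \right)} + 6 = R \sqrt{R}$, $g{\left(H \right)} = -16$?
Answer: $- \frac{4190 \sqrt{64010}}{6401} + \frac{1257 i \sqrt{12802}}{12802} \approx -165.61 + 11.11 i$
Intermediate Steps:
$s{\left(R \right)} = -6 + R^{\frac{3}{2}}$ ($s{\left(R \right)} = -6 + R \sqrt{R} = -6 + R^{\frac{3}{2}}$)
$\frac{s{\left(-20 \right)} \left(g{\left(12 \right)} + 435\right)}{\sqrt{-232301 + 181093}} = \frac{\left(-6 + \left(-20\right)^{\frac{3}{2}}\right) \left(-16 + 435\right)}{\sqrt{-232301 + 181093}} = \frac{\left(-6 - 40 i \sqrt{5}\right) 419}{\sqrt{-51208}} = \frac{-2514 - 16760 i \sqrt{5}}{2 i \sqrt{12802}} = \left(-2514 - 16760 i \sqrt{5}\right) \left(- \frac{i \sqrt{12802}}{25604}\right) = - \frac{i \sqrt{12802} \left(-2514 - 16760 i \sqrt{5}\right)}{25604}$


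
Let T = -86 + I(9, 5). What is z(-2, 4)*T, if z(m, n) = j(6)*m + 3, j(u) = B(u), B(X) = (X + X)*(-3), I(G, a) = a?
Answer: -6075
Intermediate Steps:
B(X) = -6*X (B(X) = (2*X)*(-3) = -6*X)
j(u) = -6*u
T = -81 (T = -86 + 5 = -81)
z(m, n) = 3 - 36*m (z(m, n) = (-6*6)*m + 3 = -36*m + 3 = 3 - 36*m)
z(-2, 4)*T = (3 - 36*(-2))*(-81) = (3 + 72)*(-81) = 75*(-81) = -6075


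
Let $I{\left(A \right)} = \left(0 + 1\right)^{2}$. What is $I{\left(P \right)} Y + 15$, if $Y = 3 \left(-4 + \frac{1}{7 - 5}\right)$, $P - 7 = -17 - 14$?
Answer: $\frac{9}{2} \approx 4.5$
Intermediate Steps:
$P = -24$ ($P = 7 - 31 = -24$)
$I{\left(A \right)} = 1$ ($I{\left(A \right)} = 1^{2} = 1$)
$Y = - \frac{21}{2}$ ($Y = 3 \left(-4 + \frac{1}{2}\right) = 3 \left(- \frac{7}{2}\right) = - \frac{21}{2} \approx -10.5$)
$I{\left(P \right)} Y + 15 = 1 \left(- \frac{21}{2}\right) + 15 = - \frac{21}{2} + 15 = \frac{9}{2}$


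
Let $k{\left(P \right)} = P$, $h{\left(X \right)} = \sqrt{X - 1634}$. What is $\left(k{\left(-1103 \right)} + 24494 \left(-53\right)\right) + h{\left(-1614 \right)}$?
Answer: $-1299285 + 4 i \sqrt{203} \approx -1.2993 \cdot 10^{6} + 56.991 i$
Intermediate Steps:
$h{\left(X \right)} = \sqrt{-1634 + X}$
$\left(k{\left(-1103 \right)} + 24494 \left(-53\right)\right) + h{\left(-1614 \right)} = \left(-1103 + 24494 \left(-53\right)\right) + \sqrt{-1634 - 1614} = \left(-1103 - 1298182\right) + \sqrt{-3248} = -1299285 + 4 i \sqrt{203}$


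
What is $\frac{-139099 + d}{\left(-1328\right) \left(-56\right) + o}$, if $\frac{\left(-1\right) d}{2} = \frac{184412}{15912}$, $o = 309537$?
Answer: $- \frac{276714014}{763587045} \approx -0.36239$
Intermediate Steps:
$d = - \frac{46103}{1989}$ ($d = - 2 \cdot \frac{184412}{15912} = - 2 \cdot 184412 \cdot \frac{1}{15912} = \left(-2\right) \frac{46103}{3978} = - \frac{46103}{1989} \approx -23.179$)
$\frac{-139099 + d}{\left(-1328\right) \left(-56\right) + o} = \frac{-139099 - \frac{46103}{1989}}{\left(-1328\right) \left(-56\right) + 309537} = - \frac{276714014}{1989 \left(74368 + 309537\right)} = - \frac{276714014}{1989 \cdot 383905} = \left(- \frac{276714014}{1989}\right) \frac{1}{383905} = - \frac{276714014}{763587045}$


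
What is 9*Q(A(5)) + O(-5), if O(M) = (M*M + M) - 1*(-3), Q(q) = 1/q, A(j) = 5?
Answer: 124/5 ≈ 24.800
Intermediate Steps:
O(M) = 3 + M + M² (O(M) = (M² + M) + 3 = (M + M²) + 3 = 3 + M + M²)
9*Q(A(5)) + O(-5) = 9/5 + (3 - 5 + (-5)²) = 9*(⅕) + (3 - 5 + 25) = 9/5 + 23 = 124/5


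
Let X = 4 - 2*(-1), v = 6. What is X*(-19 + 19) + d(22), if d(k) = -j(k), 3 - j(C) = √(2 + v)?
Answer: -3 + 2*√2 ≈ -0.17157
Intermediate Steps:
j(C) = 3 - 2*√2 (j(C) = 3 - √(2 + 6) = 3 - √8 = 3 - 2*√2)
X = 6 (X = 4 + 2 = 6)
d(k) = -3 + 2*√2 (d(k) = -(3 - 2*√2) = -3 + 2*√2)
X*(-19 + 19) + d(22) = 6*(-19 + 19) + (-3 + 2*√2) = 6*0 + (-3 + 2*√2) = 0 + (-3 + 2*√2) = -3 + 2*√2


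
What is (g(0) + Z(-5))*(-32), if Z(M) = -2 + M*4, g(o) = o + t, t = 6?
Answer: 512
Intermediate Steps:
g(o) = 6 + o (g(o) = o + 6 = 6 + o)
Z(M) = -2 + 4*M
(g(0) + Z(-5))*(-32) = ((6 + 0) + (-2 + 4*(-5)))*(-32) = (6 + (-2 - 20))*(-32) = (6 - 22)*(-32) = -16*(-32) = 512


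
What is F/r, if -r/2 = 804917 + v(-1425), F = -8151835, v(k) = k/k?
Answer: 8151835/1609836 ≈ 5.0638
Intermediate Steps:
v(k) = 1
r = -1609836 (r = -2*(804917 + 1) = -2*804918 = -1609836)
F/r = -8151835/(-1609836) = -8151835*(-1/1609836) = 8151835/1609836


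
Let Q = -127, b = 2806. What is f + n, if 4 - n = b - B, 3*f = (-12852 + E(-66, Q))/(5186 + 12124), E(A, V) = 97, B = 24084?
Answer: 221032301/10386 ≈ 21282.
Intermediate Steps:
f = -2551/10386 (f = ((-12852 + 97)/(5186 + 12124))/3 = (-12755/17310)/3 = (-12755*1/17310)/3 = (⅓)*(-2551/3462) = -2551/10386 ≈ -0.24562)
n = 21282 (n = 4 - (2806 - 1*24084) = 4 - (2806 - 24084) = 4 - 1*(-21278) = 4 + 21278 = 21282)
f + n = -2551/10386 + 21282 = 221032301/10386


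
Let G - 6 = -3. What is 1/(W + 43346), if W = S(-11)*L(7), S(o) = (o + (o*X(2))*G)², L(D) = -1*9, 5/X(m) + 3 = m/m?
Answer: -4/10657 ≈ -0.00037534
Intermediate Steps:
X(m) = -5/2 (X(m) = 5/(-3 + m/m) = 5/(-3 + 1) = 5/(-2) = 5*(-½) = -5/2)
G = 3 (G = 6 - 3 = 3)
L(D) = -9
S(o) = 169*o²/4 (S(o) = (o + (o*(-5/2))*3)² = (o - 5*o/2*3)² = (o - 15*o/2)² = (-13*o/2)² = 169*o²/4)
W = -184041/4 (W = ((169/4)*(-11)²)*(-9) = ((169/4)*121)*(-9) = (20449/4)*(-9) = -184041/4 ≈ -46010.)
1/(W + 43346) = 1/(-184041/4 + 43346) = 1/(-10657/4) = -4/10657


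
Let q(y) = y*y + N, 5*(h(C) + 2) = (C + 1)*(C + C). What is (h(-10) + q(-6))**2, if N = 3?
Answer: 5329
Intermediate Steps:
h(C) = -2 + 2*C*(1 + C)/5 (h(C) = -2 + ((C + 1)*(C + C))/5 = -2 + ((1 + C)*(2*C))/5 = -2 + (2*C*(1 + C))/5 = -2 + 2*C*(1 + C)/5)
q(y) = 3 + y**2 (q(y) = y*y + 3 = y**2 + 3 = 3 + y**2)
(h(-10) + q(-6))**2 = ((-2 + (2/5)*(-10) + (2/5)*(-10)**2) + (3 + (-6)**2))**2 = ((-2 - 4 + (2/5)*100) + (3 + 36))**2 = ((-2 - 4 + 40) + 39)**2 = (34 + 39)**2 = 73**2 = 5329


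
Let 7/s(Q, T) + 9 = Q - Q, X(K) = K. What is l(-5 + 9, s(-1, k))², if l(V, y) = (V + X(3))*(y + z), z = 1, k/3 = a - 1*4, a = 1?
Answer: 196/81 ≈ 2.4198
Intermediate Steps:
k = -9 (k = 3*(1 - 1*4) = 3*(1 - 4) = 3*(-3) = -9)
s(Q, T) = -7/9 (s(Q, T) = 7/(-9 + (Q - Q)) = 7/(-9 + 0) = 7/(-9) = 7*(-⅑) = -7/9)
l(V, y) = (1 + y)*(3 + V) (l(V, y) = (V + 3)*(y + 1) = (3 + V)*(1 + y) = (1 + y)*(3 + V))
l(-5 + 9, s(-1, k))² = (3 + (-5 + 9) + 3*(-7/9) + (-5 + 9)*(-7/9))² = (3 + 4 - 7/3 + 4*(-7/9))² = (3 + 4 - 7/3 - 28/9)² = (14/9)² = 196/81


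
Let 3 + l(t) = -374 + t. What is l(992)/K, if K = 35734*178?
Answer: 615/6360652 ≈ 9.6688e-5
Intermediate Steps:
K = 6360652
l(t) = -377 + t (l(t) = -3 + (-374 + t) = -377 + t)
l(992)/K = (-377 + 992)/6360652 = 615*(1/6360652) = 615/6360652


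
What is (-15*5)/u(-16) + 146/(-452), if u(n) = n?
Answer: 7891/1808 ≈ 4.3645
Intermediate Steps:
(-15*5)/u(-16) + 146/(-452) = -15*5/(-16) + 146/(-452) = -75*(-1/16) + 146*(-1/452) = 75/16 - 73/226 = 7891/1808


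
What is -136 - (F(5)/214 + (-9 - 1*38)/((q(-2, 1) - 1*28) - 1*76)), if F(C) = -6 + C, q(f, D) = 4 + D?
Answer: -2891255/21186 ≈ -136.47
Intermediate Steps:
-136 - (F(5)/214 + (-9 - 1*38)/((q(-2, 1) - 1*28) - 1*76)) = -136 - ((-6 + 5)/214 + (-9 - 1*38)/(((4 + 1) - 1*28) - 1*76)) = -136 - (-1*1/214 + (-9 - 38)/((5 - 28) - 76)) = -136 - (-1/214 - 47/(-23 - 76)) = -136 - (-1/214 - 47/(-99)) = -136 - (-1/214 - 47*(-1/99)) = -136 - (-1/214 + 47/99) = -136 - 1*9959/21186 = -136 - 9959/21186 = -2891255/21186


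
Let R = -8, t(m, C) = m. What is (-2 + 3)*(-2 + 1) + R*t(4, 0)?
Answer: -33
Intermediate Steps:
(-2 + 3)*(-2 + 1) + R*t(4, 0) = (-2 + 3)*(-2 + 1) - 8*4 = 1*(-1) - 32 = -1 - 32 = -33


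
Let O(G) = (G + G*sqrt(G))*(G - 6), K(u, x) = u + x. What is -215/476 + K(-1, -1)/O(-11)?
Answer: (-2365*sqrt(11) + 2421*I)/(5236*(sqrt(11) - I)) ≈ -0.45257 + 0.002956*I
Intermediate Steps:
O(G) = (-6 + G)*(G + G**(3/2)) (O(G) = (G + G**(3/2))*(-6 + G) = (-6 + G)*(G + G**(3/2)))
-215/476 + K(-1, -1)/O(-11) = -215/476 + (-1 - 1)/((-11)**2 + (-11)**(5/2) - 6*(-11) - (-66)*I*sqrt(11)) = -215*1/476 - 2/(121 + 121*I*sqrt(11) + 66 - (-66)*I*sqrt(11)) = -215/476 - 2/(121 + 121*I*sqrt(11) + 66 + 66*I*sqrt(11)) = -215/476 - 2/(187 + 187*I*sqrt(11))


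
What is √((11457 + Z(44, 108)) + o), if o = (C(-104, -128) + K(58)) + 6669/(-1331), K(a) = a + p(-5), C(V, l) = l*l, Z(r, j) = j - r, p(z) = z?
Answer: √409259719/121 ≈ 167.19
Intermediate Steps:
C(V, l) = l²
K(a) = -5 + a (K(a) = a - 5 = -5 + a)
o = 21870978/1331 (o = ((-128)² + (-5 + 58)) + 6669/(-1331) = (16384 + 53) + 6669*(-1/1331) = 16437 - 6669/1331 = 21870978/1331 ≈ 16432.)
√((11457 + Z(44, 108)) + o) = √((11457 + (108 - 1*44)) + 21870978/1331) = √((11457 + (108 - 44)) + 21870978/1331) = √((11457 + 64) + 21870978/1331) = √(11521 + 21870978/1331) = √(37205429/1331) = √409259719/121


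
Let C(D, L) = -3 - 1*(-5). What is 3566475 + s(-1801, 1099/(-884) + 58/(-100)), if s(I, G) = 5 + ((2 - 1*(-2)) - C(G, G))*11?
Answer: 3566502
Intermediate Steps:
C(D, L) = 2 (C(D, L) = -3 + 5 = 2)
s(I, G) = 27 (s(I, G) = 5 + ((2 - 1*(-2)) - 1*2)*11 = 5 + ((2 + 2) - 2)*11 = 5 + (4 - 2)*11 = 5 + 2*11 = 5 + 22 = 27)
3566475 + s(-1801, 1099/(-884) + 58/(-100)) = 3566475 + 27 = 3566502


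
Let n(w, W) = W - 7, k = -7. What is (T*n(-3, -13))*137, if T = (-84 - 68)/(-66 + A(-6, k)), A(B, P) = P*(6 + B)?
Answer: -208240/33 ≈ -6310.3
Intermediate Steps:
n(w, W) = -7 + W
T = 76/33 (T = (-84 - 68)/(-66 - 7*(6 - 6)) = -152/(-66 - 7*0) = -152/(-66 + 0) = -152/(-66) = -152*(-1/66) = 76/33 ≈ 2.3030)
(T*n(-3, -13))*137 = (76*(-7 - 13)/33)*137 = ((76/33)*(-20))*137 = -1520/33*137 = -208240/33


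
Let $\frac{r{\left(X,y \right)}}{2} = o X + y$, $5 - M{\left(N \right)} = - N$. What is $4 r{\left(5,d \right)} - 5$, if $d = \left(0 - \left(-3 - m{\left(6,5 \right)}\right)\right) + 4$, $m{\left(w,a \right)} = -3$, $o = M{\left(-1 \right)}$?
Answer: $187$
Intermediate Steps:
$M{\left(N \right)} = 5 + N$ ($M{\left(N \right)} = 5 - - N = 5 + N$)
$o = 4$ ($o = 5 - 1 = 4$)
$d = 4$ ($d = \left(0 + \left(\left(-3 + 6\right) - 3\right)\right) + 4 = \left(0 + \left(3 - 3\right)\right) + 4 = \left(0 + 0\right) + 4 = 0 + 4 = 4$)
$r{\left(X,y \right)} = 2 y + 8 X$ ($r{\left(X,y \right)} = 2 \left(4 X + y\right) = 2 \left(y + 4 X\right) = 2 y + 8 X$)
$4 r{\left(5,d \right)} - 5 = 4 \left(2 \cdot 4 + 8 \cdot 5\right) - 5 = 4 \left(8 + 40\right) - 5 = 4 \cdot 48 - 5 = 192 - 5 = 187$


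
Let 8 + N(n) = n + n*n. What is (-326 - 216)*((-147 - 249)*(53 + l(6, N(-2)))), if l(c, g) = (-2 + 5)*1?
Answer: 12019392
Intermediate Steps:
N(n) = -8 + n + n**2 (N(n) = -8 + (n + n*n) = -8 + (n + n**2) = -8 + n + n**2)
l(c, g) = 3 (l(c, g) = 3*1 = 3)
(-326 - 216)*((-147 - 249)*(53 + l(6, N(-2)))) = (-326 - 216)*((-147 - 249)*(53 + 3)) = -(-214632)*56 = -542*(-22176) = 12019392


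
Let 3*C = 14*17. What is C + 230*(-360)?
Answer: -248162/3 ≈ -82721.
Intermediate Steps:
C = 238/3 (C = (14*17)/3 = (⅓)*238 = 238/3 ≈ 79.333)
C + 230*(-360) = 238/3 + 230*(-360) = 238/3 - 82800 = -248162/3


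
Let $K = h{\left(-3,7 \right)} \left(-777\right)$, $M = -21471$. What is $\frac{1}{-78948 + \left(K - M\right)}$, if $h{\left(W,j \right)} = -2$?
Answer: $- \frac{1}{55923} \approx -1.7882 \cdot 10^{-5}$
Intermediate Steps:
$K = 1554$ ($K = \left(-2\right) \left(-777\right) = 1554$)
$\frac{1}{-78948 + \left(K - M\right)} = \frac{1}{-78948 + \left(1554 - -21471\right)} = \frac{1}{-78948 + \left(1554 + 21471\right)} = \frac{1}{-78948 + 23025} = \frac{1}{-55923} = - \frac{1}{55923}$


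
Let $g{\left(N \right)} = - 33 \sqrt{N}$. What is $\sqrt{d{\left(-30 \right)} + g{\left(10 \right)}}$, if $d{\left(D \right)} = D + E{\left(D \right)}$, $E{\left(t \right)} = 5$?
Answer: $\sqrt{-25 - 33 \sqrt{10}} \approx 11.373 i$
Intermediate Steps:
$d{\left(D \right)} = 5 + D$ ($d{\left(D \right)} = D + 5 = 5 + D$)
$\sqrt{d{\left(-30 \right)} + g{\left(10 \right)}} = \sqrt{\left(5 - 30\right) - 33 \sqrt{10}} = \sqrt{-25 - 33 \sqrt{10}}$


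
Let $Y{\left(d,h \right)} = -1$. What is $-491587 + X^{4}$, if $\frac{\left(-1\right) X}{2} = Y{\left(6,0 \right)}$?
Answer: $-491571$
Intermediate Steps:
$X = 2$ ($X = \left(-2\right) \left(-1\right) = 2$)
$-491587 + X^{4} = -491587 + 2^{4} = -491587 + 16 = -491571$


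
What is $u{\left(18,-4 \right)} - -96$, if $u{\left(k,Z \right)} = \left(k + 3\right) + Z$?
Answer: $113$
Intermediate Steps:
$u{\left(k,Z \right)} = 3 + Z + k$ ($u{\left(k,Z \right)} = \left(3 + k\right) + Z = 3 + Z + k$)
$u{\left(18,-4 \right)} - -96 = \left(3 - 4 + 18\right) - -96 = 17 + 96 = 113$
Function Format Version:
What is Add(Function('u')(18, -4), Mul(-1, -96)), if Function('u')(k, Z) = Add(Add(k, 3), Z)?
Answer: 113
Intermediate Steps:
Function('u')(k, Z) = Add(3, Z, k) (Function('u')(k, Z) = Add(Add(3, k), Z) = Add(3, Z, k))
Add(Function('u')(18, -4), Mul(-1, -96)) = Add(Add(3, -4, 18), Mul(-1, -96)) = Add(17, 96) = 113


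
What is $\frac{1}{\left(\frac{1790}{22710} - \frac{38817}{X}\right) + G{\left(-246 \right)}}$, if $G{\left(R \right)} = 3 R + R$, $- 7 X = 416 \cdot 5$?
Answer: $- \frac{4723680}{4030654951} \approx -0.0011719$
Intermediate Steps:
$X = - \frac{2080}{7}$ ($X = - \frac{416 \cdot 5}{7} = \left(- \frac{1}{7}\right) 2080 = - \frac{2080}{7} \approx -297.14$)
$G{\left(R \right)} = 4 R$
$\frac{1}{\left(\frac{1790}{22710} - \frac{38817}{X}\right) + G{\left(-246 \right)}} = \frac{1}{\left(\frac{1790}{22710} - \frac{38817}{- \frac{2080}{7}}\right) + 4 \left(-246\right)} = \frac{1}{\left(1790 \cdot \frac{1}{22710} - - \frac{271719}{2080}\right) - 984} = \frac{1}{\left(\frac{179}{2271} + \frac{271719}{2080}\right) - 984} = \frac{1}{\frac{617446169}{4723680} - 984} = \frac{1}{- \frac{4030654951}{4723680}} = - \frac{4723680}{4030654951}$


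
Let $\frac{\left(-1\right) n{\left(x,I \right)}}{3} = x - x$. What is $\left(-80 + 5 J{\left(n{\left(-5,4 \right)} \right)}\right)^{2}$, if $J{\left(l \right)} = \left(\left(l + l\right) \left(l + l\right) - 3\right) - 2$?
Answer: $11025$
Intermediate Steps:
$n{\left(x,I \right)} = 0$ ($n{\left(x,I \right)} = - 3 \left(x - x\right) = \left(-3\right) 0 = 0$)
$J{\left(l \right)} = -5 + 4 l^{2}$ ($J{\left(l \right)} = \left(2 l 2 l - 3\right) - 2 = \left(4 l^{2} - 3\right) - 2 = \left(-3 + 4 l^{2}\right) - 2 = -5 + 4 l^{2}$)
$\left(-80 + 5 J{\left(n{\left(-5,4 \right)} \right)}\right)^{2} = \left(-80 + 5 \left(-5 + 4 \cdot 0^{2}\right)\right)^{2} = \left(-80 + 5 \left(-5 + 4 \cdot 0\right)\right)^{2} = \left(-80 + 5 \left(-5 + 0\right)\right)^{2} = \left(-80 + 5 \left(-5\right)\right)^{2} = \left(-80 - 25\right)^{2} = \left(-105\right)^{2} = 11025$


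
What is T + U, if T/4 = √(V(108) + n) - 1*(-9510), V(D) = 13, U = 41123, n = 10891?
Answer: 79163 + 8*√2726 ≈ 79581.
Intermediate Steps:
T = 38040 + 8*√2726 (T = 4*(√(13 + 10891) - 1*(-9510)) = 4*(√10904 + 9510) = 4*(2*√2726 + 9510) = 4*(9510 + 2*√2726) = 38040 + 8*√2726 ≈ 38458.)
T + U = (38040 + 8*√2726) + 41123 = 79163 + 8*√2726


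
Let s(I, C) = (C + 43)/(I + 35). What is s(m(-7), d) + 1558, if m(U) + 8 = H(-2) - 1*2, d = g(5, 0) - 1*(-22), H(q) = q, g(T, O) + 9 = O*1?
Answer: 35890/23 ≈ 1560.4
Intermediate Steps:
g(T, O) = -9 + O (g(T, O) = -9 + O*1 = -9 + O)
d = 13 (d = (-9 + 0) - 1*(-22) = -9 + 22 = 13)
m(U) = -12 (m(U) = -8 + (-2 - 1*2) = -8 + (-2 - 2) = -8 - 4 = -12)
s(I, C) = (43 + C)/(35 + I)
s(m(-7), d) + 1558 = (43 + 13)/(35 - 12) + 1558 = 56/23 + 1558 = 35890/23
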